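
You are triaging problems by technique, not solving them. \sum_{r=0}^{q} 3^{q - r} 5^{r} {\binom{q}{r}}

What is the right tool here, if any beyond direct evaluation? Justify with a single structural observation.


Best approach: the binomial theorem — {\binom{q}{r}} weighting matched powers of 5 and 3 is the expanded form of (5 + 3)^q — fold it back up.


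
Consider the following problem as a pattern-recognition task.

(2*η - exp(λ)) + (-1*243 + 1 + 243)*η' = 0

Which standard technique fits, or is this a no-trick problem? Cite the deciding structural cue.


Method: a linear integrating factor — η enters only linearly with coefficient 2; multiply by exp of the integral of 2 and the left side becomes one derivative.


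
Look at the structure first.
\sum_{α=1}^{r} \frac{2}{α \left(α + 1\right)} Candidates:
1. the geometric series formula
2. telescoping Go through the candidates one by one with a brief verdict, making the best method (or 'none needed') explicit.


Diagnosis: telescoping — one partial-fraction pass turns \frac{2}{α \left(α + 1\right)} into a shifted difference, and shifted differences telescope.
- the geometric series formula: dividing successive terms gives an index-dependent quantity, not a constant.
- telescoping: applicable, and directly so.


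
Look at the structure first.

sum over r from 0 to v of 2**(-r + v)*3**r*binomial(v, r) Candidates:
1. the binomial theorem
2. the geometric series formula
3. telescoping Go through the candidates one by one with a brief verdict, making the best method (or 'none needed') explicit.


Best approach: the binomial theorem — binomial(v, r) weighting matched powers of 3 and 2 is the expanded form of (3 + 2)^v — fold it back up.
- the binomial theorem: yes, a natural case for it.
- the geometric series formula — consecutive terms are not related by a fixed multiplier.
- telescoping — neither a shifted-difference shape nor integer-spaced poles are present.


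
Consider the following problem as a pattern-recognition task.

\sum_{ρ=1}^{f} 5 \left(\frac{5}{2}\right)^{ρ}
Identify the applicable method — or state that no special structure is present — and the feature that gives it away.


Diagnosis: the geometric series formula — the ratio of consecutive terms is the constant \frac{5}{2}, independent of the index — a geometric sum.


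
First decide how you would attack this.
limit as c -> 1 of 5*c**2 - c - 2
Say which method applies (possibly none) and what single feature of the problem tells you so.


Diagnosis: no special technique — no vanishing denominator and no indeterminate clash at the point — evaluation is immediate.


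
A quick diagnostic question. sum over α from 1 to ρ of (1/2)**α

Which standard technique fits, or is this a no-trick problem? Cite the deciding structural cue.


Best approach: the geometric series formula — each summand is the previous one scaled by 1/2; that constant multiplier is itself the geometric structure.


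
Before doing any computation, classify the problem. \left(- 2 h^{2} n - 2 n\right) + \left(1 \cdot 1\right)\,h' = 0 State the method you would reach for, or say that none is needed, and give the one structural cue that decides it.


Method: separation of variables — separating collects all h-dependence with the derivative and leaves all n-dependence opposite: variables separate.


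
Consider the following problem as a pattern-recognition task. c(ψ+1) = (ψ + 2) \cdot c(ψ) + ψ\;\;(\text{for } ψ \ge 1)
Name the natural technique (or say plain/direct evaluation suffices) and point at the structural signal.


Method: a summation factor — rescale the sequence by the product of the weights ψ + 2 so far — the recurrence collapses to a plain running sum.


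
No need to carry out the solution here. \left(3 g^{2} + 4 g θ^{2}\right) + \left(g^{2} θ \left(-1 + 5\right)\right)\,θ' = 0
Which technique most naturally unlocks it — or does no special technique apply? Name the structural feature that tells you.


Verdict: the exact-equation method — equality of cross partials is the green light — assemble the potential function term by term.


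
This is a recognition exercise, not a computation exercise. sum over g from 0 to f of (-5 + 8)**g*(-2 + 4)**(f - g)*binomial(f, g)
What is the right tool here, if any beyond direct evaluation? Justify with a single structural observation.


Verdict: the binomial theorem — the binomial coefficients weight matched powers of (-5 + 8) and (-2 + 4), which is exactly the expansion of a binomial power.


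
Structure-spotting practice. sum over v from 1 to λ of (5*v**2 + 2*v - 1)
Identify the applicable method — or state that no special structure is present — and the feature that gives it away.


Verdict: no special technique — every summand is a constant multiple of a power of v — apply the standard power-sum identities one degree at a time.


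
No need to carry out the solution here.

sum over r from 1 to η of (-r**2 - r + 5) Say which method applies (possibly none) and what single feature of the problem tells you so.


Technique: no special technique — nothing telescopes and nothing is geometric; polynomial terms in r sum term by term.


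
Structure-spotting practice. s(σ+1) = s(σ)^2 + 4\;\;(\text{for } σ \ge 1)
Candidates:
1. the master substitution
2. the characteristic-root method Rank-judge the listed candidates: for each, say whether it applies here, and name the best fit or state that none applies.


Best approach: no special technique — the sequence value feeds back through itself nonlinearly — linear superposition fails, and every superposition-based closed form fails with it.
- the master substitution: the recursive argument is a shift of the index, not a fixed fraction of it.
- the characteristic-root method: nonlinearity rules out exponential-mode superposition from the start.


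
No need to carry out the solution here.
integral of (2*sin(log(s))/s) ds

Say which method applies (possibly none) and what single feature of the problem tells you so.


Method: u-substitution — read it as f(log(s)) times a constant multiple of d(log(s)): one substitution, u = log(s), finishes it.


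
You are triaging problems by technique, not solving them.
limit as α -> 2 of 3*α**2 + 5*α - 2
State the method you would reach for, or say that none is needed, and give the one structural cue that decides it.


Verdict: no special technique — the expression is continuous at the evaluation point — substitute directly; no indeterminate form appears.


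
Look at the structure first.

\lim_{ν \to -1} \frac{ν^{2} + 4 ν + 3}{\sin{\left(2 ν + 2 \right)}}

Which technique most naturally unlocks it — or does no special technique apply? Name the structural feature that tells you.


Method: l'Hôpital's rule (0/0) — plug in -1: top and bottom both hit zero, so differentiate each and retry. A first-order expansion at the point is an equally standard path; the rule packages it.


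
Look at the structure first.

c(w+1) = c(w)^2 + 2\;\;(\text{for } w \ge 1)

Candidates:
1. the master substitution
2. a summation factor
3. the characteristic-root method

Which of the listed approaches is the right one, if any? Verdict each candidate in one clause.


Method: no special technique — the new term depends nonlinearly on the old ones, which disqualifies every superposition-based technique.
- the master substitution — with no divided-index recursive call, reindexing by powers of a base buys nothing.
- a summation factor: no summation factor applies — the rule is not linear in the sequence values.
- the characteristic-root method — nonlinearity rules out exponential-mode superposition from the start.


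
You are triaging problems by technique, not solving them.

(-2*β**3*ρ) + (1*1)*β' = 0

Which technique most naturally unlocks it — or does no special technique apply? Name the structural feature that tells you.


Diagnosis: separation of variables — all dependence on the two variables factors apart, the defining separable shape.


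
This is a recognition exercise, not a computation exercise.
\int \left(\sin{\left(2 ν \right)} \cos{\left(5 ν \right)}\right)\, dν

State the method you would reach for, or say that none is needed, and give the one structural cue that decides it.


Method: a trigonometric identity — split \sin{\left(2 ν \right)} \cos{\left(5 ν \right)} with the angle-addition identities: the resulting sum integrates term by term.


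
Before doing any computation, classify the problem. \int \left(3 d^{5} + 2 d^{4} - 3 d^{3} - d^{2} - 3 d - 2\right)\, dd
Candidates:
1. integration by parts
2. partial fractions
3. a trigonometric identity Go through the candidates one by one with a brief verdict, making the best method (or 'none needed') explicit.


Technique: no special technique — a term-by-term power-rule job in d; no substitution or rearrangement earns its keep here.
- integration by parts: splitting off a factor buys nothing — the integrand integrates directly without parts.
- partial fractions — there is no rational-function structure to decompose.
- a trigonometric identity: with no trigonometric functions present, identity rewriting has no target.


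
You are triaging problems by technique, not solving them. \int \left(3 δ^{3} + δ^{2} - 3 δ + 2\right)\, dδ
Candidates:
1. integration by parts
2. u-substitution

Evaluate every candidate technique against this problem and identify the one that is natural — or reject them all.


Diagnosis: no special technique — scan for structure and find none: constant multiples of powers of δ, integrate directly.
- integration by parts: parts would only shuffle a directly integrable integrand.
- u-substitution: no substitution does more than relabel what direct integration already handles.


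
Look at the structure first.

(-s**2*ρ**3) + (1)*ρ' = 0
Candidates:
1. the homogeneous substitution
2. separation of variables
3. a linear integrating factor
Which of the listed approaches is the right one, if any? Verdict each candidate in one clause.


Best approach: separation of variables — the derivative equals a pure function of s (namely s**2) times a pure function of ρ (namely ρ**3); divide and integrate each side.
- the homogeneous substitution — the slope changes under joint rescaling, failing the degree-zero test.
- separation of variables: yes — fits the structure here.
- a linear integrating factor — a nonlinear term in the unknown puts this outside the integrating-factor template.


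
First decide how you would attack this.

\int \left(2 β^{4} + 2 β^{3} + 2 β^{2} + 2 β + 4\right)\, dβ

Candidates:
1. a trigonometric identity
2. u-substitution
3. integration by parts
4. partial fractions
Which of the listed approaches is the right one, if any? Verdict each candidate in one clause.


Diagnosis: no special technique — a term-by-term power-rule job in β; no substitution or rearrangement earns its keep here.
- a trigonometric identity: no sine or cosine appears, so there is nothing for a trigonometric identity to act on.
- u-substitution — any workable substitution here is cosmetic — the integrand is already in directly integrable form.
- integration by parts — parts would only shuffle a directly integrable integrand.
- partial fractions: the expression is not a ratio of polynomials that decomposes further.


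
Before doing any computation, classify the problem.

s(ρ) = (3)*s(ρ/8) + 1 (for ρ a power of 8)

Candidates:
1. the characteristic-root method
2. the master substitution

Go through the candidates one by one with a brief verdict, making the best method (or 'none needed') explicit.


Method: the master substitution — the argument ρ/8 divides the index by 8; the standard ρ = 8^m substitution converts it to a constant-shift recurrence.
- the characteristic-root method — a divided-index call is not the fixed-shift linear shape that characteristic roots solve.
- the master substitution — yes — fits the structure here.


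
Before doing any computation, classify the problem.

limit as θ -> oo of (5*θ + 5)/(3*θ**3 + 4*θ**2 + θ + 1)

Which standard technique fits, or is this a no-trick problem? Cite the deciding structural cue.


Diagnosis: dominant-term comparison — divide by the highest power of θ present: lower-order terms vanish and the dominant ratio remains. As a single quotient, the ∞/∞ shape would yield to repeated differentiation as well — the growth comparison gets there in one look.


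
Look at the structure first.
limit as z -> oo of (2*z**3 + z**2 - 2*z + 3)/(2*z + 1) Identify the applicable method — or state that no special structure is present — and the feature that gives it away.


Best approach: dominant-term comparison — divide by the highest power of z present: lower-order terms vanish and the dominant ratio remains. Viewed as a single quotient this is an ∞/∞ form — an at-infinity application of l'Hôpital's rule would also resolve it; comparing leading growth reads the answer without differentiating.


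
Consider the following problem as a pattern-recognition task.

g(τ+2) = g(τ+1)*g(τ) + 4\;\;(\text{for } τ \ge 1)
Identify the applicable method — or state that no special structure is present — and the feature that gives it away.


Verdict: no special technique — the new term depends nonlinearly on the old ones, which disqualifies every superposition-based technique.


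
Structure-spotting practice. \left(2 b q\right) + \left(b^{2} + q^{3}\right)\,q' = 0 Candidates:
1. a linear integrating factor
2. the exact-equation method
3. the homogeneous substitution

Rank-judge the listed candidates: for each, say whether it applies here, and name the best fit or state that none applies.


Method: the exact-equation method — the mixed-partials test passes for 2 b q and b^{2} + q^{3}, so a potential function exists as presented.
- a linear integrating factor — the unknown enters nonlinearly (through a power, a denominator, or a transcendental function), which the linear integrating-factor recipe cannot absorb as-is — any repair would come from a preliminary substitution, not the factor.
- the exact-equation method: applicable, and directly so.
- the homogeneous substitution — the slope changes under joint rescaling, failing the degree-zero test.


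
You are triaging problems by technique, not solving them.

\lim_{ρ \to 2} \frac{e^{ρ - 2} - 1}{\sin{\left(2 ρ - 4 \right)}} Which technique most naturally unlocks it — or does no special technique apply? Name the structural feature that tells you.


Best approach: l'Hôpital's rule (0/0) — both numerator and denominator vanish at 2: the genuine 0/0 indeterminate that l'Hôpital exists for. A first-order expansion at the point is an equally standard path; the rule packages it.


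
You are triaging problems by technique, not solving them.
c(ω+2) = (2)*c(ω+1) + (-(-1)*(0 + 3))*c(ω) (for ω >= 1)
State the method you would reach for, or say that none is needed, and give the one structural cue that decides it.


Verdict: the characteristic-root method — shift-invariance with fixed coefficients calls for exponential trials; the characteristic polynomial finds every r^ω.


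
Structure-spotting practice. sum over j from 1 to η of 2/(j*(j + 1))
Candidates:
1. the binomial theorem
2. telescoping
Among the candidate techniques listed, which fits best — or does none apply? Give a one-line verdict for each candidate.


Method: telescoping — the denominator's roots in 2/(j*(j + 1)) sit an integer apart: decomposition produces a self-cancelling chain.
- the binomial theorem: no binomial coefficients pair up with complementary powers here.
- telescoping: a fit — the right tool for this form.


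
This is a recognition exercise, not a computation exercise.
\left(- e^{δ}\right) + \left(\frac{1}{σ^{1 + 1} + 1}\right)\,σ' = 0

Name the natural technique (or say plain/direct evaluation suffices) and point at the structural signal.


Technique: separation of variables — all dependence on the two variables factors apart, the defining separable shape. An exactness check succeeds on this form as well — separation and the potential function arrive at the same answer, separation more directly.


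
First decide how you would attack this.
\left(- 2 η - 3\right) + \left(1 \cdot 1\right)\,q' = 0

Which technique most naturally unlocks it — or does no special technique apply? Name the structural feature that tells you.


Verdict: no special technique — the slope is a function of η alone, so integrate both sides directly.


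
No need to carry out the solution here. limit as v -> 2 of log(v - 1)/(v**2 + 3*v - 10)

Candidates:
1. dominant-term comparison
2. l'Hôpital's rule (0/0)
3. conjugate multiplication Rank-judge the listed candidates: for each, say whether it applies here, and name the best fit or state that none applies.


Verdict: l'Hôpital's rule (0/0) — plug in 2: top and bottom both hit zero, so differentiate each and retry. Expanding numerator and denominator to first order gives the same value — the rule automates exactly that.
- dominant-term comparison: leading-power comparison does not apply to this form.
- l'Hôpital's rule (0/0) — applies; the problem has the shape this method handles.
- conjugate multiplication — no difference of divergent radicals appears, so rationalizing has nothing to cancel.


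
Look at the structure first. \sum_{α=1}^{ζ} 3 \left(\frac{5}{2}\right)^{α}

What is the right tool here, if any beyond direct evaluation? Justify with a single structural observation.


Diagnosis: the geometric series formula — consecutive terms stand in a fixed index-free ratio — the geometric sum formula closes it.


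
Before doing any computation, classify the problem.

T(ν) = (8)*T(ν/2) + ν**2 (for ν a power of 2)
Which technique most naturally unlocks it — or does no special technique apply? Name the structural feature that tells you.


Diagnosis: the master substitution — treat m = log base 2 of ν as the new clock: one recursion step advances m by one while ν scales by 2.


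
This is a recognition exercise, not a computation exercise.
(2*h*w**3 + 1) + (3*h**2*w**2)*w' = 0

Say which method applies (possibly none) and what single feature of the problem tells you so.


Technique: the exact-equation method — equality of cross partials is the green light — assemble the potential function term by term.


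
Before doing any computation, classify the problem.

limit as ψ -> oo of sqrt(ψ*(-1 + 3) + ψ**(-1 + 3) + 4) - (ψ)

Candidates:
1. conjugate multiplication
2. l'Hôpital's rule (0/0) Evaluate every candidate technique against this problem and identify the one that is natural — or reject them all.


Diagnosis: conjugate multiplication — both pieces blow up but their difference is finite; the conjugate trick rationalizes sqrt(ψ*(-1 + 3) + ψ**(-1 + 3) + 4) - ψ.
- conjugate multiplication — yes, a natural case for it.
- l'Hôpital's rule (0/0): no quotient structure at all: the clash is ∞ minus ∞, which rationalizing converts into a tractable ratio.


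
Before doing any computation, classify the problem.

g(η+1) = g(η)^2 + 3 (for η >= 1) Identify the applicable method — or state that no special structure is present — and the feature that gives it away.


Method: no special technique — this one you iterate or analyze qualitatively: the nonlinearity defeats linear solution methods.


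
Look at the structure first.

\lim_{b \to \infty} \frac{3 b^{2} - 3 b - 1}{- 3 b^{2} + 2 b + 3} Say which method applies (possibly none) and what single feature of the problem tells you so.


Verdict: dominant-term comparison — divide through by the highest power of b; every lower-order term dies and the dominant terms decide the limit. As a single quotient, the ∞/∞ shape would yield to repeated differentiation as well — the growth comparison gets there in one look.


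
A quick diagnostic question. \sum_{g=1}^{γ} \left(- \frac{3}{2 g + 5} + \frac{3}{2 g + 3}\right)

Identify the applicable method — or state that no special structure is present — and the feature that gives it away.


Technique: telescoping — write out three consecutive terms and watch the interior cancel: the advanced copy one term subtracts reappears as the very next term's leading piece, pair after pair.


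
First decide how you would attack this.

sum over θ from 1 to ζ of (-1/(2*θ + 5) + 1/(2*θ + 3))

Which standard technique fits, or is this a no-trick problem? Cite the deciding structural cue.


Method: telescoping — difference-of-shifts structure (each term adds 1/(2*θ + 3), then subtracts its one-index-advanced value, which the following term adds back) leaves only the first and last pieces standing.


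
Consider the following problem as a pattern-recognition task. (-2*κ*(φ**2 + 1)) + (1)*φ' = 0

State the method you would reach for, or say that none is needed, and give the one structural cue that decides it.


Technique: separation of variables — solved for the derivative, the right side splits multiplicatively into a function of each variable alone — divide and integrate each side.


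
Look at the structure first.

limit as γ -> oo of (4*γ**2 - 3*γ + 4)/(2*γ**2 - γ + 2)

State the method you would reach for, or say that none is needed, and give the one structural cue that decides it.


Method: dominant-term comparison — divide through by the highest power of γ; every lower-order term dies and the dominant terms decide the limit. Viewed as a single quotient this is an ∞/∞ form — an at-infinity application of l'Hôpital's rule would also resolve it; comparing leading growth reads the answer without differentiating.


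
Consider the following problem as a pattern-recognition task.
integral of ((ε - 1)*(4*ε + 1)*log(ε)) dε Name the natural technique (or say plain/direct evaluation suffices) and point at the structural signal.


Method: integration by parts — with u = log(ε) the logarithm disappears after one differentiation, leaving a power-rule integral.


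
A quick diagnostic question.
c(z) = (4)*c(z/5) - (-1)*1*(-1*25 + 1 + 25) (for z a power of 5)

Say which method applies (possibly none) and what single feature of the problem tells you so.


Best approach: the master substitution — the recursive call is at index z/5 rather than a shift, a divide-and-conquer shape — substituting z = 5^m linearizes it.


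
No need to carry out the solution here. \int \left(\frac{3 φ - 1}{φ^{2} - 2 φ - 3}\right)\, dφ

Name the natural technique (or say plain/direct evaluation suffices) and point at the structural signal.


Diagnosis: partial fractions — the denominator φ^{2} - 2 φ - 3 factors, so the quotient decomposes into elementary partial fractions term by term.


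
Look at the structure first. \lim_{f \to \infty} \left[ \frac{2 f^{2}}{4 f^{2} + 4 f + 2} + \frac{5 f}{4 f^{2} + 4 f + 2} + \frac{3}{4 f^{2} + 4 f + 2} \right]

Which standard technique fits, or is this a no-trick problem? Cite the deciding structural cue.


Verdict: dominant-term comparison — as f grows, only the highest-degree terms matter — compare leading terms and read the limit off. l'Hôpital's at-infinity variant applies to the expression viewed as a single quotient; the leading-term comparison is the direct route.


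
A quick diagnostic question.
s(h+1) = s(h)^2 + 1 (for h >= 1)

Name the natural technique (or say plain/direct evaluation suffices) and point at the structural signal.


Technique: no special technique — no ansatz, no master substitution, no summation factor survives the nonlinearity here.


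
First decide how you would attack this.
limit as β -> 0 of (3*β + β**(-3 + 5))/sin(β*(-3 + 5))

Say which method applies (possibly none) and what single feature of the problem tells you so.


Verdict: l'Hôpital's rule (0/0) — numerator and denominator both vanish at 0 — a genuine 0/0 form, which is exactly when l'Hôpital applies. Known elementary limits would finish this too — the rule just bypasses the case analysis.


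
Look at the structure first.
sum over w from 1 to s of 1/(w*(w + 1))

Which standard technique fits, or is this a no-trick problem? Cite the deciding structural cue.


Diagnosis: telescoping — 1/(w*(w + 1)) is a collapsed telescope: expand it into simple fractions to see the cancellation.


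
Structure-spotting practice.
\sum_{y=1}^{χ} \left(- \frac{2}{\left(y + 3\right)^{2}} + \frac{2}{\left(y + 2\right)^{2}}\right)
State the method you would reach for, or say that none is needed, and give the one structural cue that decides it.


Diagnosis: telescoping — a difference of consecutive values of one function (\frac{2}{\left(y + 2\right)^{2}} at one index and the next) — telescoping by construction.


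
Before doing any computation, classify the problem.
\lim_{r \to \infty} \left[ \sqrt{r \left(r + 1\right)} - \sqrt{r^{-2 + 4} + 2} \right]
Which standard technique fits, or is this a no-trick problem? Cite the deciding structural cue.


Method: conjugate multiplication — divergence minus divergence hides a finite answer — expose it by pairing \sqrt{r \left(r + 1\right)} - \sqrt{r^{-2 + 4} + 2} with its conjugate.


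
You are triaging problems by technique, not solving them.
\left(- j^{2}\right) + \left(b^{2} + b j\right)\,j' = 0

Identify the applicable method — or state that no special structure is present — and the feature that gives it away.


Method: the homogeneous substitution — solved for the derivative, the right side is unchanged under scaling b and j together — it depends only on the ratio j/b, so substitute a single ratio variable. Suitably rearranged — at times with the variables' roles exchanged — this doubles as a Bernoulli equation; the homogeneous reading needs no such setup.


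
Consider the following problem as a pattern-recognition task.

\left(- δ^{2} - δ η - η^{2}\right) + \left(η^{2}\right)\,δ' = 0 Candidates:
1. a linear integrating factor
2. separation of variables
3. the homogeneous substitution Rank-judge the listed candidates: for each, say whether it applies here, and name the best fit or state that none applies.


Verdict: the homogeneous substitution — the slope's numerator and denominator have matching total degree, so it depends only on δ/η and the ratio substitution collapses it.
- a linear integrating factor — a nonlinear term in the unknown puts this outside the integrating-factor template.
- separation of variables: the two dependences are entangled, not a clean product of one-variable pieces.
- the homogeneous substitution — applicable, and directly so.


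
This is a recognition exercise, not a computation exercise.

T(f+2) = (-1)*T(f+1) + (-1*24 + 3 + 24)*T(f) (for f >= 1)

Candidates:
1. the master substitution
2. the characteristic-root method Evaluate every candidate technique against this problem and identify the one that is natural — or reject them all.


Method: the characteristic-root method — no index-dependence in the weights and nothing inhomogeneous: classic characteristic-equation setup.
- the master substitution: with no divided-index recursive call, reindexing by powers of a base buys nothing.
- the characteristic-root method — yes — fits the structure here.


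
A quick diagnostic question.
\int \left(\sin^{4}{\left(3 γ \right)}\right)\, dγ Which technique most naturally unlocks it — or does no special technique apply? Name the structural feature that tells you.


Technique: a trigonometric identity — \sin^{4}{\left(3 γ \right)} carries an even exponent — trade it for double-angle cosines before integrating.


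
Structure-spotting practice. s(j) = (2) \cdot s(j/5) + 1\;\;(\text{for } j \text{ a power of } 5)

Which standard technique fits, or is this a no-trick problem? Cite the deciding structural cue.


Method: the master substitution — treat m = log base 5 of j as the new clock: one recursion step advances m by one while j scales by 5.


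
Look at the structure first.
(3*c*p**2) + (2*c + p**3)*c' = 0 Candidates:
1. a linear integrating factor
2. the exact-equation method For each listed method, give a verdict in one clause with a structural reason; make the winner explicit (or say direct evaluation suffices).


Technique: the exact-equation method — because the two cross partials coincide, the form is conservative as written — recover its potential in (p, c).
- a linear integrating factor: the unknown enters nonlinearly (through a power, a denominator, or a transcendental function), which the linear integrating-factor recipe cannot absorb as-is — any repair would come from a preliminary substitution, not the factor.
- the exact-equation method — a fit — the right tool for this form.


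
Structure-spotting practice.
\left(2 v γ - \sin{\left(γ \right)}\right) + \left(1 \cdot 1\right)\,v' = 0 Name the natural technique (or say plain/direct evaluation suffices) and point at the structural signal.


Verdict: a linear integrating factor — linear in the unknown with genuine forcing: multiply through by the exponential of the integrated coefficient and the left side closes into one derivative.


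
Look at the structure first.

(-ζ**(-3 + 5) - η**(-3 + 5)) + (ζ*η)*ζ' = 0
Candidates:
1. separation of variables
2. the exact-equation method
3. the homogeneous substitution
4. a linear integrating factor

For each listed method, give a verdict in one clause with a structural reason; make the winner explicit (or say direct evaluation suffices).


Best approach: the homogeneous substitution — the slope's numerator and denominator share total degree; set v = ζ/η and the equation drops to separable form. This doubles as a Bernoulli equation in the unknown as written; the homogeneous route needs no setup at all.
- separation of variables — the two dependences are entangled, not a clean product of one-variable pieces.
- the exact-equation method — the cross partial derivatives disagree, so no single potential exists.
- the homogeneous substitution: a fit — the right tool for this form.
- a linear integrating factor: the unknown enters nonlinearly (through a power, a denominator, or a transcendental function), which the linear integrating-factor recipe cannot absorb as-is — any repair would come from a preliminary substitution, not the factor.


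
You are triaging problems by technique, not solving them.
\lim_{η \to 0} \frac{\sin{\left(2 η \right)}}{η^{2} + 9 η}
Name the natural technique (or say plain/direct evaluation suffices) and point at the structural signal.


Verdict: l'Hôpital's rule (0/0) — the 0/0 form at 0 is the signature situation for l'Hôpital's rule. The standard small-argument limits would also carry it; the rule is the systematic route.


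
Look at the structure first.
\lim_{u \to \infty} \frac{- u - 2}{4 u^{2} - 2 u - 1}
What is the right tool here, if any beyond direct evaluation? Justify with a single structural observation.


Diagnosis: dominant-term comparison — at large u only the top-degree terms survive; compare the leading terms and the limit falls out. Viewed as a single quotient this is an ∞/∞ form — an at-infinity application of l'Hôpital's rule would also resolve it; comparing leading growth reads the answer without differentiating.


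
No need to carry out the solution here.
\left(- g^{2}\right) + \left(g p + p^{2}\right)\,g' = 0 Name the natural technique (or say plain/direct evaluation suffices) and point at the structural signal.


Diagnosis: the homogeneous substitution — scaling p and g together leaves the slope fixed — it depends only on g/p, so substitute the ratio. A Bernoulli-style rewrite — possibly after exchanging which variable is treated as dependent — would work as well; the homogeneous substitution is the more immediate reading here.


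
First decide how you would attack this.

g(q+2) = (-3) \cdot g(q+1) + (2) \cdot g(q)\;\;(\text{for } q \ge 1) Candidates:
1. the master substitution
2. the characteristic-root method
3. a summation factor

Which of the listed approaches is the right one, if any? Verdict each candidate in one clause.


Verdict: the characteristic-root method — every coefficient is a fixed number and the forcing is zero — substitute r^q and read off the root equation.
- the master substitution — with no divided-index recursive call, reindexing by powers of a base buys nothing.
- the characteristic-root method: applicable, and directly so.
- a summation factor — the recurrence reaches back more than one step, outside the first-order family a summation factor normalizes.


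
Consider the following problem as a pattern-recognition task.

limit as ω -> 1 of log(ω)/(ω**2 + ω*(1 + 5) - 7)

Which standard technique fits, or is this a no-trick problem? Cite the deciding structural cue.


Diagnosis: l'Hôpital's rule (0/0) — substituting 1 gives 0 over 0; differentiate top and bottom once and re-evaluate. A first-order expansion at the point is an equally standard path; the rule packages it.


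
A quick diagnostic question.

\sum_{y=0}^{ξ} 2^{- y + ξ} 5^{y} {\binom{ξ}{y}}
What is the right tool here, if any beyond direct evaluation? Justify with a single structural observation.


Best approach: the binomial theorem — the summand is term y of a binomial expansion in 5 and 2; the whole sum is a single power.


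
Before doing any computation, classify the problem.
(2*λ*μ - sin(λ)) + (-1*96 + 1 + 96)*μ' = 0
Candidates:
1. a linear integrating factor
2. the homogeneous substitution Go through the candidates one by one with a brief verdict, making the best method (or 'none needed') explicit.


Diagnosis: a linear integrating factor — the equation is linear in μ with coefficient 2*λ; multiplying by the integrating factor exp(∫2*λ) makes the left side a perfect derivative.
- a linear integrating factor — yes — fits the structure here.
- the homogeneous substitution — solved for the derivative, the right side changes under joint scaling of the two variables.


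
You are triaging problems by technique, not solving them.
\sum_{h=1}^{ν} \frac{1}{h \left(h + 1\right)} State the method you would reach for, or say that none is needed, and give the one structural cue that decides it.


Diagnosis: telescoping — one partial-fraction pass turns \frac{1}{h \left(h + 1\right)} into a shifted difference, and shifted differences telescope.


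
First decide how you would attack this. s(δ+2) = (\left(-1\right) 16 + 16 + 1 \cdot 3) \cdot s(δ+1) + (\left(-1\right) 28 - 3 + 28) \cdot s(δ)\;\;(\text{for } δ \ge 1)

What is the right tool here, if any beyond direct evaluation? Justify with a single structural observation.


Technique: the characteristic-root method — no index-dependence in the weights and nothing inhomogeneous: classic characteristic-equation setup.


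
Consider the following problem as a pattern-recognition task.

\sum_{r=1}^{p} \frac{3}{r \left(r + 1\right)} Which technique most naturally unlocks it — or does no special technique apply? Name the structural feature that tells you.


Method: telescoping — \frac{3}{r \left(r + 1\right)} is a collapsed telescope: expand it into simple fractions to see the cancellation.


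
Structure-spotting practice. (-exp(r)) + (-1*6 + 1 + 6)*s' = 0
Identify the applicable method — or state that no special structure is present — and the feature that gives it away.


Diagnosis: no special technique — the slope is a function of r alone, so integrate both sides directly.


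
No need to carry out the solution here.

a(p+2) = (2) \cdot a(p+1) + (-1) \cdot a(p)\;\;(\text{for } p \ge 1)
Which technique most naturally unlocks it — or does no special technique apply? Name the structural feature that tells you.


Method: the characteristic-root method — constant coefficients and linearity mean the ansatz r^p reduces it to solving the characteristic polynomial.


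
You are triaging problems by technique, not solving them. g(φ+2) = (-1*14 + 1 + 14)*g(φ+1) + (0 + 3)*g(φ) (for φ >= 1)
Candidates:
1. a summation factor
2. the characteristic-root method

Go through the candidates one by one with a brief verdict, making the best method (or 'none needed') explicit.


Method: the characteristic-root method — shift-invariance with fixed coefficients calls for exponential trials; the characteristic polynomial finds every r^φ.
- a summation factor: a summation factor telescopes one-step recursions; this one carries higher-order memory.
- the characteristic-root method: a fit — the right tool for this form.


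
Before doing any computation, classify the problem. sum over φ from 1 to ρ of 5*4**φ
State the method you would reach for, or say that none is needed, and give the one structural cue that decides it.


Best approach: the geometric series formula — term-over-term division gives 4 every time — index-free ratio, geometric sum formula applies.


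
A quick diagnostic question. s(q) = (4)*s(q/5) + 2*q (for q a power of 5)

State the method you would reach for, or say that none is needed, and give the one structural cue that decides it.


Method: the master substitution — the index is divided (q/5), not shifted — substitute q = 5^m to straighten it into a shift recurrence.


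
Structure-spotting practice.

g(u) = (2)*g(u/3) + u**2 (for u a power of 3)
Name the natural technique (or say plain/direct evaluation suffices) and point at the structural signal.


Verdict: the master substitution — the index is divided (u/3), not shifted — substitute u = 3^m to straighten it into a shift recurrence.


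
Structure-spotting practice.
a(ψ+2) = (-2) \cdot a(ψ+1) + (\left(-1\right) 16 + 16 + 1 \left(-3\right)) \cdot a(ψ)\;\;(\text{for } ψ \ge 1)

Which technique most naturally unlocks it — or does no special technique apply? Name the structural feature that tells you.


Method: the characteristic-root method — this is the constant-coefficient homogeneous case — the whole solution in ψ reduces to a polynomial's roots.


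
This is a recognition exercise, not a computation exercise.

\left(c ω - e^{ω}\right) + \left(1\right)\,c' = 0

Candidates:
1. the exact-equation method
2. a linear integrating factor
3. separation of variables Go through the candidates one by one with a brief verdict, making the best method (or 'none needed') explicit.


Technique: a linear integrating factor — arrange it as c' + ω·c = (the forcing term) and the integrating factor does the rest.
- the exact-equation method — no potential function has this form as its differential, as written.
- a linear integrating factor: applicable, and directly so.
- separation of variables — no division isolates the independent variable from the unknown.


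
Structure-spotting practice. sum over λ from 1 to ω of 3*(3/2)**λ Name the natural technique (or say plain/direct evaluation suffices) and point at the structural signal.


Technique: the geometric series formula — each term is 3/2 times the previous one, so the geometric-series formula applies directly.


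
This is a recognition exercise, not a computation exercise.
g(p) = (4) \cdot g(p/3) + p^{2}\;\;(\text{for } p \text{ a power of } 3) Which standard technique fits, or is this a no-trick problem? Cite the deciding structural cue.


Verdict: the master substitution — the argument contracts 3-fold per step: reindex p exponentially and solve the linear recurrence in the new index.


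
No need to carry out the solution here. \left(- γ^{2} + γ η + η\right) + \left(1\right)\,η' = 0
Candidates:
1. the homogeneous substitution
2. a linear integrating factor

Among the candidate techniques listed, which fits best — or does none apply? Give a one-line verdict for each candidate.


Technique: a linear integrating factor — the unknown enters only to the first power against a nonzero forcing term — the integrating-factor template applies directly.
- the homogeneous substitution: the ratio of the variables does not determine the slope.
- a linear integrating factor: applicable, and directly so.
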